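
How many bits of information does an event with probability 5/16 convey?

Information content I(x) = -log₂(p(x))
I = -log₂(5/16) = -log₂(0.3125)
I = 1.6781 bits


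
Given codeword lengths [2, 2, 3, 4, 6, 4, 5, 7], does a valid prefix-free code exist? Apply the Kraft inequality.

Kraft inequality: Σ 2^(-l_i) ≤ 1 for prefix-free code
Calculating: 2^(-2) + 2^(-2) + 2^(-3) + 2^(-4) + 2^(-6) + 2^(-4) + 2^(-5) + 2^(-7)
= 0.25 + 0.25 + 0.125 + 0.0625 + 0.015625 + 0.0625 + 0.03125 + 0.0078125
= 0.8047
Since 0.8047 ≤ 1, prefix-free code exists


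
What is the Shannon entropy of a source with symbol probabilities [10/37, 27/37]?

H(X) = -Σ p(x) log₂ p(x)
  -10/37 × log₂(10/37) = 0.5101
  -27/37 × log₂(27/37) = 0.3317
H(X) = 0.8419 bits


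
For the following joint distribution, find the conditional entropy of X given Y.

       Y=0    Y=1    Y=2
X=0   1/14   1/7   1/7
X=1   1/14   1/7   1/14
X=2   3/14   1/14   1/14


H(X|Y) = Σ_y p(y) H(X|Y=y)
  p(Y=0) = 5/14, H(X|Y=0) = 1.3710
  p(Y=1) = 5/14, H(X|Y=1) = 1.5219
  p(Y=2) = 2/7, H(X|Y=2) = 1.5000
H(X|Y) = 0.3571×1.3710 + 0.3571×1.5219 + 0.2857×1.5000 = 1.4617 bits


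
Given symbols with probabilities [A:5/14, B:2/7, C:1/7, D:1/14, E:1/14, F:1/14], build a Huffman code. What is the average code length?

Huffman tree construction:
Combine smallest probabilities repeatedly
Resulting codes:
  A: 11 (length 2)
  B: 10 (length 2)
  C: 011 (length 3)
  D: 000 (length 3)
  E: 001 (length 3)
  F: 010 (length 3)
Average length = Σ p(s) × length(s) = 2.3571 bits


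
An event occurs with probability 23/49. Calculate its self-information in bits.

Information content I(x) = -log₂(p(x))
I = -log₂(23/49) = -log₂(0.4694)
I = 1.0911 bits


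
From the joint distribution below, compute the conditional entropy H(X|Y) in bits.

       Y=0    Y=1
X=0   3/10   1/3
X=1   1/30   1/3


H(X|Y) = Σ_y p(y) H(X|Y=y)
  p(Y=0) = 1/3, H(X|Y=0) = 0.4690
  p(Y=1) = 2/3, H(X|Y=1) = 1.0000
H(X|Y) = 0.3333×0.4690 + 0.6667×1.0000 = 0.8230 bits


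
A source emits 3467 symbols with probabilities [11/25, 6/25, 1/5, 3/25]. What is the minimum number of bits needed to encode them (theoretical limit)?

Entropy H = 1.8467 bits/symbol
Minimum bits = H × n = 1.8467 × 3467
= 6402.63 bits


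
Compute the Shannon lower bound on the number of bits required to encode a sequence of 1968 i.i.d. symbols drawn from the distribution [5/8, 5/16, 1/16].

Entropy H = 1.1982 bits/symbol
Minimum bits = H × n = 1.1982 × 1968
= 2358.04 bits


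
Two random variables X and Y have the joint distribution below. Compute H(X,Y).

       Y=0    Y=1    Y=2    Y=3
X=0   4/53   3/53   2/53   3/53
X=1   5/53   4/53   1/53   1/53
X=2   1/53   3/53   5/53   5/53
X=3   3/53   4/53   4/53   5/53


H(X,Y) = -Σ p(x,y) log₂ p(x,y)
  p(0,0)=4/53: -0.0755 × log₂(0.0755) = 0.2814
  p(0,1)=3/53: -0.0566 × log₂(0.0566) = 0.2345
  p(0,2)=2/53: -0.0377 × log₂(0.0377) = 0.1784
  p(0,3)=3/53: -0.0566 × log₂(0.0566) = 0.2345
  p(1,0)=5/53: -0.0943 × log₂(0.0943) = 0.3213
  p(1,1)=4/53: -0.0755 × log₂(0.0755) = 0.2814
  p(1,2)=1/53: -0.0189 × log₂(0.0189) = 0.1081
  p(1,3)=1/53: -0.0189 × log₂(0.0189) = 0.1081
  p(2,0)=1/53: -0.0189 × log₂(0.0189) = 0.1081
  p(2,1)=3/53: -0.0566 × log₂(0.0566) = 0.2345
  p(2,2)=5/53: -0.0943 × log₂(0.0943) = 0.3213
  p(2,3)=5/53: -0.0943 × log₂(0.0943) = 0.3213
  p(3,0)=3/53: -0.0566 × log₂(0.0566) = 0.2345
  p(3,1)=4/53: -0.0755 × log₂(0.0755) = 0.2814
  p(3,2)=4/53: -0.0755 × log₂(0.0755) = 0.2814
  p(3,3)=5/53: -0.0943 × log₂(0.0943) = 0.3213
H(X,Y) = 3.8514 bits


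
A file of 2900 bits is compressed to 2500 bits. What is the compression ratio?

Compression ratio = Original / Compressed
= 2900 / 2500 = 1.16:1


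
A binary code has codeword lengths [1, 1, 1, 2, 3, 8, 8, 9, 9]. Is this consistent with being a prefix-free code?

Kraft inequality: Σ 2^(-l_i) ≤ 1 for prefix-free code
Calculating: 2^(-1) + 2^(-1) + 2^(-1) + 2^(-2) + 2^(-3) + 2^(-8) + 2^(-8) + 2^(-9) + 2^(-9)
= 0.5 + 0.5 + 0.5 + 0.25 + 0.125 + 0.00390625 + 0.00390625 + 0.001953125 + 0.001953125
= 1.8867
Since 1.8867 > 1, prefix-free code does not exist


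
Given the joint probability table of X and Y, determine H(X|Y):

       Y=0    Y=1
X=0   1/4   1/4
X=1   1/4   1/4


H(X|Y) = Σ_y p(y) H(X|Y=y)
  p(Y=0) = 1/2, H(X|Y=0) = 1.0000
  p(Y=1) = 1/2, H(X|Y=1) = 1.0000
H(X|Y) = 0.5000×1.0000 + 0.5000×1.0000 = 1.0000 bits


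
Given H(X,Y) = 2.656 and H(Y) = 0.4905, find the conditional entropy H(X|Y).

Chain rule: H(X,Y) = H(X|Y) + H(Y)
H(X|Y) = H(X,Y) - H(Y) = 2.656 - 0.4905 = 2.1655 bits


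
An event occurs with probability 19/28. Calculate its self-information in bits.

Information content I(x) = -log₂(p(x))
I = -log₂(19/28) = -log₂(0.6786)
I = 0.5594 bits


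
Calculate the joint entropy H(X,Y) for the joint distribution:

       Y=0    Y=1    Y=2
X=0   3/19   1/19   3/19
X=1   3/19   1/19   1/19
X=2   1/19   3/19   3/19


H(X,Y) = -Σ p(x,y) log₂ p(x,y)
  p(0,0)=3/19: -0.1579 × log₂(0.1579) = 0.4205
  p(0,1)=1/19: -0.0526 × log₂(0.0526) = 0.2236
  p(0,2)=3/19: -0.1579 × log₂(0.1579) = 0.4205
  p(1,0)=3/19: -0.1579 × log₂(0.1579) = 0.4205
  p(1,1)=1/19: -0.0526 × log₂(0.0526) = 0.2236
  p(1,2)=1/19: -0.0526 × log₂(0.0526) = 0.2236
  p(2,0)=1/19: -0.0526 × log₂(0.0526) = 0.2236
  p(2,1)=3/19: -0.1579 × log₂(0.1579) = 0.4205
  p(2,2)=3/19: -0.1579 × log₂(0.1579) = 0.4205
H(X,Y) = 2.9966 bits


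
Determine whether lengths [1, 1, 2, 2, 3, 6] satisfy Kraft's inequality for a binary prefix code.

Kraft inequality: Σ 2^(-l_i) ≤ 1 for prefix-free code
Calculating: 2^(-1) + 2^(-1) + 2^(-2) + 2^(-2) + 2^(-3) + 2^(-6)
= 0.5 + 0.5 + 0.25 + 0.25 + 0.125 + 0.015625
= 1.6406
Since 1.6406 > 1, prefix-free code does not exist


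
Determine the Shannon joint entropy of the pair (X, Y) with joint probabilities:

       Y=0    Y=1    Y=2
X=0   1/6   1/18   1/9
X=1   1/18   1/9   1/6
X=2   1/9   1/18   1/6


H(X,Y) = -Σ p(x,y) log₂ p(x,y)
  p(0,0)=1/6: -0.1667 × log₂(0.1667) = 0.4308
  p(0,1)=1/18: -0.0556 × log₂(0.0556) = 0.2317
  p(0,2)=1/9: -0.1111 × log₂(0.1111) = 0.3522
  p(1,0)=1/18: -0.0556 × log₂(0.0556) = 0.2317
  p(1,1)=1/9: -0.1111 × log₂(0.1111) = 0.3522
  p(1,2)=1/6: -0.1667 × log₂(0.1667) = 0.4308
  p(2,0)=1/9: -0.1111 × log₂(0.1111) = 0.3522
  p(2,1)=1/18: -0.0556 × log₂(0.0556) = 0.2317
  p(2,2)=1/6: -0.1667 × log₂(0.1667) = 0.4308
H(X,Y) = 3.0441 bits


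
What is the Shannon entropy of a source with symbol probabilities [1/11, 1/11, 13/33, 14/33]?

H(X) = -Σ p(x) log₂ p(x)
  -1/11 × log₂(1/11) = 0.3145
  -1/11 × log₂(1/11) = 0.3145
  -13/33 × log₂(13/33) = 0.5294
  -14/33 × log₂(14/33) = 0.5248
H(X) = 1.6832 bits


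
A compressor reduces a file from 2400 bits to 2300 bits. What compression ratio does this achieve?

Compression ratio = Original / Compressed
= 2400 / 2300 = 1.04:1


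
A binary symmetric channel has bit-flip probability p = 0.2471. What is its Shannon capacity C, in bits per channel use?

For BSC with error probability p:
C = 1 - H(p) where H(p) is binary entropy
H(0.2471) = -0.2471 × log₂(0.2471) - 0.7529 × log₂(0.7529)
H(p) = 0.8066
C = 1 - 0.8066 = 0.1934 bits/use


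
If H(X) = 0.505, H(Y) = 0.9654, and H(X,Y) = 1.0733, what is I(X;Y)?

I(X;Y) = H(X) + H(Y) - H(X,Y)
I(X;Y) = 0.505 + 0.9654 - 1.0733 = 0.3971 bits


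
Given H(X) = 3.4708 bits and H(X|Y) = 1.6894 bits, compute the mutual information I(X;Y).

I(X;Y) = H(X) - H(X|Y)
I(X;Y) = 3.4708 - 1.6894 = 1.7814 bits


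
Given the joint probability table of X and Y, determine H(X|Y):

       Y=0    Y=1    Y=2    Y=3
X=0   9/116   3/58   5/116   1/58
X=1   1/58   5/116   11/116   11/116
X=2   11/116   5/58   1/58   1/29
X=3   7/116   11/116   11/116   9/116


H(X|Y) = Σ_y p(y) H(X|Y=y)
  p(Y=0) = 1/4, H(X|Y=0) = 1.8154
  p(Y=1) = 8/29, H(X|Y=1) = 1.9252
  p(Y=2) = 1/4, H(X|Y=2) = 1.7643
  p(Y=3) = 13/58, H(X|Y=3) = 1.7549
H(X|Y) = 0.2500×1.8154 + 0.2759×1.9252 + 0.2500×1.7643 + 0.2241×1.7549 = 1.8194 bits


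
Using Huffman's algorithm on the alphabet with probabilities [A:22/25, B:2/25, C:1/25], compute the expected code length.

Huffman tree construction:
Combine smallest probabilities repeatedly
Resulting codes:
  A: 1 (length 1)
  B: 01 (length 2)
  C: 00 (length 2)
Average length = Σ p(s) × length(s) = 1.1200 bits


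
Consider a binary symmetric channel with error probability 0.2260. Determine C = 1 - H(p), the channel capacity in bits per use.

For BSC with error probability p:
C = 1 - H(p) where H(p) is binary entropy
H(0.2260) = -0.2260 × log₂(0.2260) - 0.7740 × log₂(0.7740)
H(p) = 0.7710
C = 1 - 0.7710 = 0.2290 bits/use


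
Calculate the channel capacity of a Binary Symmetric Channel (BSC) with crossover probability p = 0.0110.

For BSC with error probability p:
C = 1 - H(p) where H(p) is binary entropy
H(0.0110) = -0.0110 × log₂(0.0110) - 0.9890 × log₂(0.9890)
H(p) = 0.0874
C = 1 - 0.0874 = 0.9126 bits/use


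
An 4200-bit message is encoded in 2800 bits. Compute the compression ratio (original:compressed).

Compression ratio = Original / Compressed
= 4200 / 2800 = 1.50:1


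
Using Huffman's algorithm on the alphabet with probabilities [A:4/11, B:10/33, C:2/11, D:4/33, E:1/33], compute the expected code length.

Huffman tree construction:
Combine smallest probabilities repeatedly
Resulting codes:
  A: 0 (length 1)
  B: 10 (length 2)
  C: 111 (length 3)
  D: 1101 (length 4)
  E: 1100 (length 4)
Average length = Σ p(s) × length(s) = 2.1212 bits


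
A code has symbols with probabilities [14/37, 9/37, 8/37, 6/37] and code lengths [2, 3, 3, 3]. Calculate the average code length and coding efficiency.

Average length L = Σ p_i × l_i = 2.6216 bits
Entropy H = 1.9299 bits
Efficiency η = H/L × 100% = 73.62%


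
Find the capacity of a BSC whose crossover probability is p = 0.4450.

For BSC with error probability p:
C = 1 - H(p) where H(p) is binary entropy
H(0.4450) = -0.4450 × log₂(0.4450) - 0.5550 × log₂(0.5550)
H(p) = 0.9913
C = 1 - 0.9913 = 0.0087 bits/use


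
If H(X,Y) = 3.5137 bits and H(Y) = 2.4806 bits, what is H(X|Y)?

Chain rule: H(X,Y) = H(X|Y) + H(Y)
H(X|Y) = H(X,Y) - H(Y) = 3.5137 - 2.4806 = 1.0331 bits


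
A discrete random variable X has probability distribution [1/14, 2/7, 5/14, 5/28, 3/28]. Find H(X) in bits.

H(X) = -Σ p(x) log₂ p(x)
  -1/14 × log₂(1/14) = 0.2720
  -2/7 × log₂(2/7) = 0.5164
  -5/14 × log₂(5/14) = 0.5305
  -5/28 × log₂(5/28) = 0.4438
  -3/28 × log₂(3/28) = 0.3453
H(X) = 2.1079 bits


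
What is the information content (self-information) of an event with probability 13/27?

Information content I(x) = -log₂(p(x))
I = -log₂(13/27) = -log₂(0.4815)
I = 1.0544 bits


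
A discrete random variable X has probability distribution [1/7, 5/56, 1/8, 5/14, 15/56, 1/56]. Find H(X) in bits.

H(X) = -Σ p(x) log₂ p(x)
  -1/7 × log₂(1/7) = 0.4011
  -5/56 × log₂(5/56) = 0.3112
  -1/8 × log₂(1/8) = 0.3750
  -5/14 × log₂(5/14) = 0.5305
  -15/56 × log₂(15/56) = 0.5091
  -1/56 × log₂(1/56) = 0.1037
H(X) = 2.2305 bits


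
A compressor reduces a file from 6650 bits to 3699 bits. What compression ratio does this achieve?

Compression ratio = Original / Compressed
= 6650 / 3699 = 1.80:1


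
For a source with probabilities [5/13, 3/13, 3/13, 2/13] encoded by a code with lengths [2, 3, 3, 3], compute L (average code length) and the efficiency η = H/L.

Average length L = Σ p_i × l_i = 2.6154 bits
Entropy H = 1.9220 bits
Efficiency η = H/L × 100% = 73.49%


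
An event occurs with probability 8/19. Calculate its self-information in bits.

Information content I(x) = -log₂(p(x))
I = -log₂(8/19) = -log₂(0.4211)
I = 1.2479 bits


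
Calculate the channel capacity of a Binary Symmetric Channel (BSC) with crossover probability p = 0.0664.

For BSC with error probability p:
C = 1 - H(p) where H(p) is binary entropy
H(0.0664) = -0.0664 × log₂(0.0664) - 0.9336 × log₂(0.9336)
H(p) = 0.3523
C = 1 - 0.3523 = 0.6477 bits/use


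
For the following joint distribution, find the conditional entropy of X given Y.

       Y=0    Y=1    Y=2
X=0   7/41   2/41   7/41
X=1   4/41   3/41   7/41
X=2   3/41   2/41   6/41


H(X|Y) = Σ_y p(y) H(X|Y=y)
  p(Y=0) = 14/41, H(X|Y=0) = 1.4926
  p(Y=1) = 7/41, H(X|Y=1) = 1.5567
  p(Y=2) = 20/41, H(X|Y=2) = 1.5813
H(X|Y) = 0.3415×1.4926 + 0.1707×1.5567 + 0.4878×1.5813 = 1.5468 bits


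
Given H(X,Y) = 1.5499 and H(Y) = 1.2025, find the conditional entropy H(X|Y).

Chain rule: H(X,Y) = H(X|Y) + H(Y)
H(X|Y) = H(X,Y) - H(Y) = 1.5499 - 1.2025 = 0.3474 bits


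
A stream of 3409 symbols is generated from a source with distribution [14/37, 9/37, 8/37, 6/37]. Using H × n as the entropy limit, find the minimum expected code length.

Entropy H = 1.9299 bits/symbol
Minimum bits = H × n = 1.9299 × 3409
= 6579.16 bits


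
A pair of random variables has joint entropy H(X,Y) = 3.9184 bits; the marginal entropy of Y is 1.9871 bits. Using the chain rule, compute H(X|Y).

Chain rule: H(X,Y) = H(X|Y) + H(Y)
H(X|Y) = H(X,Y) - H(Y) = 3.9184 - 1.9871 = 1.9313 bits


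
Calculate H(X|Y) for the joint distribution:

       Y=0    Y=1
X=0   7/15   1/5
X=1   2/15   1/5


H(X|Y) = Σ_y p(y) H(X|Y=y)
  p(Y=0) = 3/5, H(X|Y=0) = 0.7642
  p(Y=1) = 2/5, H(X|Y=1) = 1.0000
H(X|Y) = 0.6000×0.7642 + 0.4000×1.0000 = 0.8585 bits


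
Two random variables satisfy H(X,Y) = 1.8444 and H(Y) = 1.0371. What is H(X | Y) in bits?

Chain rule: H(X,Y) = H(X|Y) + H(Y)
H(X|Y) = H(X,Y) - H(Y) = 1.8444 - 1.0371 = 0.8073 bits


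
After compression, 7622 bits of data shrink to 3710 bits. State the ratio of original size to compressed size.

Compression ratio = Original / Compressed
= 7622 / 3710 = 2.05:1


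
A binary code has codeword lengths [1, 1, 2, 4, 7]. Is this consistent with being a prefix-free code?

Kraft inequality: Σ 2^(-l_i) ≤ 1 for prefix-free code
Calculating: 2^(-1) + 2^(-1) + 2^(-2) + 2^(-4) + 2^(-7)
= 0.5 + 0.5 + 0.25 + 0.0625 + 0.0078125
= 1.3203
Since 1.3203 > 1, prefix-free code does not exist


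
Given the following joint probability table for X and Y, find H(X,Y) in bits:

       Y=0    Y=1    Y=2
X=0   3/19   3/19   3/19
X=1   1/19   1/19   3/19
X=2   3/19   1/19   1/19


H(X,Y) = -Σ p(x,y) log₂ p(x,y)
  p(0,0)=3/19: -0.1579 × log₂(0.1579) = 0.4205
  p(0,1)=3/19: -0.1579 × log₂(0.1579) = 0.4205
  p(0,2)=3/19: -0.1579 × log₂(0.1579) = 0.4205
  p(1,0)=1/19: -0.0526 × log₂(0.0526) = 0.2236
  p(1,1)=1/19: -0.0526 × log₂(0.0526) = 0.2236
  p(1,2)=3/19: -0.1579 × log₂(0.1579) = 0.4205
  p(2,0)=3/19: -0.1579 × log₂(0.1579) = 0.4205
  p(2,1)=1/19: -0.0526 × log₂(0.0526) = 0.2236
  p(2,2)=1/19: -0.0526 × log₂(0.0526) = 0.2236
H(X,Y) = 2.9966 bits


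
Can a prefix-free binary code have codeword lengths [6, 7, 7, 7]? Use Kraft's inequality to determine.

Kraft inequality: Σ 2^(-l_i) ≤ 1 for prefix-free code
Calculating: 2^(-6) + 2^(-7) + 2^(-7) + 2^(-7)
= 0.015625 + 0.0078125 + 0.0078125 + 0.0078125
= 0.0391
Since 0.0391 ≤ 1, prefix-free code exists


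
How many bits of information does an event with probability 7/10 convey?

Information content I(x) = -log₂(p(x))
I = -log₂(7/10) = -log₂(0.7000)
I = 0.5146 bits


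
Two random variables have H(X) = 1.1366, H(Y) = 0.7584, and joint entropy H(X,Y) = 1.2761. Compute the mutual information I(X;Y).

I(X;Y) = H(X) + H(Y) - H(X,Y)
I(X;Y) = 1.1366 + 0.7584 - 1.2761 = 0.6189 bits


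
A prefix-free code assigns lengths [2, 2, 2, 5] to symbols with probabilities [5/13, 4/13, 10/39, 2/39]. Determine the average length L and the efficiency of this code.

Average length L = Σ p_i × l_i = 2.1538 bits
Entropy H = 1.7766 bits
Efficiency η = H/L × 100% = 82.49%


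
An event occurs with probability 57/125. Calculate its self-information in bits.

Information content I(x) = -log₂(p(x))
I = -log₂(57/125) = -log₂(0.4560)
I = 1.1329 bits


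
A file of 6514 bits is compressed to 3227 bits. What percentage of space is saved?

Space savings = (1 - Compressed/Original) × 100%
= (1 - 3227/6514) × 100%
= 50.46%


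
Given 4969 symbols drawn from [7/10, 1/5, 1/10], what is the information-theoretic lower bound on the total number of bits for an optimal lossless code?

Entropy H = 1.1568 bits/symbol
Minimum bits = H × n = 1.1568 × 4969
= 5748.04 bits


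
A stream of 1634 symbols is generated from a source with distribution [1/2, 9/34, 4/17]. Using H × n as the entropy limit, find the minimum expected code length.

Entropy H = 1.4988 bits/symbol
Minimum bits = H × n = 1.4988 × 1634
= 2448.96 bits


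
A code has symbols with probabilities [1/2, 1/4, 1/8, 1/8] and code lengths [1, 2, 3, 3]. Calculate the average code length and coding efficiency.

Average length L = Σ p_i × l_i = 1.7500 bits
Entropy H = 1.7500 bits
Efficiency η = H/L × 100% = 100.00%


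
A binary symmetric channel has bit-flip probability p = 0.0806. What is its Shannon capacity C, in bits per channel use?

For BSC with error probability p:
C = 1 - H(p) where H(p) is binary entropy
H(0.0806) = -0.0806 × log₂(0.0806) - 0.9194 × log₂(0.9194)
H(p) = 0.4043
C = 1 - 0.4043 = 0.5957 bits/use


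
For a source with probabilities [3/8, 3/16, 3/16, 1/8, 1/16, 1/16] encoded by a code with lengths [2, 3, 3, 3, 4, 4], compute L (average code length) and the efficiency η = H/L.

Average length L = Σ p_i × l_i = 2.7500 bits
Entropy H = 2.3113 bits
Efficiency η = H/L × 100% = 84.05%


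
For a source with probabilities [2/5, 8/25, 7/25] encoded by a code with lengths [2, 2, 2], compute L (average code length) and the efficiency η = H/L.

Average length L = Σ p_i × l_i = 2.0000 bits
Entropy H = 1.5690 bits
Efficiency η = H/L × 100% = 78.45%


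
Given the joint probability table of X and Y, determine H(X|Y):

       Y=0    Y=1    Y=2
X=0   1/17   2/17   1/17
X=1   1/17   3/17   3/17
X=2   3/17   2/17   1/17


H(X|Y) = Σ_y p(y) H(X|Y=y)
  p(Y=0) = 5/17, H(X|Y=0) = 1.3710
  p(Y=1) = 7/17, H(X|Y=1) = 1.5567
  p(Y=2) = 5/17, H(X|Y=2) = 1.3710
H(X|Y) = 0.2941×1.3710 + 0.4118×1.5567 + 0.2941×1.3710 = 1.4474 bits


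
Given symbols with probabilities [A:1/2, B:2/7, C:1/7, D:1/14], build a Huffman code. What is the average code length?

Huffman tree construction:
Combine smallest probabilities repeatedly
Resulting codes:
  A: 0 (length 1)
  B: 11 (length 2)
  C: 101 (length 3)
  D: 100 (length 3)
Average length = Σ p(s) × length(s) = 1.7143 bits


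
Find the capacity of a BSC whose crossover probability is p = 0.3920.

For BSC with error probability p:
C = 1 - H(p) where H(p) is binary entropy
H(0.3920) = -0.3920 × log₂(0.3920) - 0.6080 × log₂(0.6080)
H(p) = 0.9661
C = 1 - 0.9661 = 0.0339 bits/use


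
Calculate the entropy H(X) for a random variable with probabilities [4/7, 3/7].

H(X) = -Σ p(x) log₂ p(x)
  -4/7 × log₂(4/7) = 0.4613
  -3/7 × log₂(3/7) = 0.5239
H(X) = 0.9852 bits


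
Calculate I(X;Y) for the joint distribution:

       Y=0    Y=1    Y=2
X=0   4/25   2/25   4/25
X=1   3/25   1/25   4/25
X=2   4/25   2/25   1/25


H(X) = 1.5690, H(Y) = 1.5161, H(X,Y) = 3.0137
I(X;Y) = H(X) + H(Y) - H(X,Y) = 0.0715 bits


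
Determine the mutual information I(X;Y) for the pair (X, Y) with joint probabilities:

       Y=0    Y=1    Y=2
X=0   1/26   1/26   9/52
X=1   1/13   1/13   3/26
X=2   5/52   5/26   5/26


H(X) = 1.5176, H(Y) = 1.5052, H(X,Y) = 2.9680
I(X;Y) = H(X) + H(Y) - H(X,Y) = 0.0549 bits


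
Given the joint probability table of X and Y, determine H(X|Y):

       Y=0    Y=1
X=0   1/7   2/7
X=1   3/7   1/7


H(X|Y) = Σ_y p(y) H(X|Y=y)
  p(Y=0) = 4/7, H(X|Y=0) = 0.8113
  p(Y=1) = 3/7, H(X|Y=1) = 0.9183
H(X|Y) = 0.5714×0.8113 + 0.4286×0.9183 = 0.8571 bits


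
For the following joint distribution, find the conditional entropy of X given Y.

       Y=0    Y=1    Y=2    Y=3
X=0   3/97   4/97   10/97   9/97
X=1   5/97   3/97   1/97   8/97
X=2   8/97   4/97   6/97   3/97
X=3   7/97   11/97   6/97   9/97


H(X|Y) = Σ_y p(y) H(X|Y=y)
  p(Y=0) = 23/97, H(X|Y=0) = 1.9142
  p(Y=1) = 22/97, H(X|Y=1) = 1.7863
  p(Y=2) = 23/97, H(X|Y=2) = 1.7306
  p(Y=3) = 29/97, H(X|Y=3) = 1.8989
H(X|Y) = 0.2371×1.9142 + 0.2268×1.7863 + 0.2371×1.7306 + 0.2990×1.8989 = 1.8371 bits


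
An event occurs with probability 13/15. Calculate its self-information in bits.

Information content I(x) = -log₂(p(x))
I = -log₂(13/15) = -log₂(0.8667)
I = 0.2065 bits


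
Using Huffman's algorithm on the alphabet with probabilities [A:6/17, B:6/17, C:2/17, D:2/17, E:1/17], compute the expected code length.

Huffman tree construction:
Combine smallest probabilities repeatedly
Resulting codes:
  A: 11 (length 2)
  B: 0 (length 1)
  C: 1011 (length 4)
  D: 100 (length 3)
  E: 1010 (length 4)
Average length = Σ p(s) × length(s) = 2.1176 bits


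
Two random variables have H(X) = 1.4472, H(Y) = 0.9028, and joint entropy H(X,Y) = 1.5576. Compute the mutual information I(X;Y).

I(X;Y) = H(X) + H(Y) - H(X,Y)
I(X;Y) = 1.4472 + 0.9028 - 1.5576 = 0.7924 bits


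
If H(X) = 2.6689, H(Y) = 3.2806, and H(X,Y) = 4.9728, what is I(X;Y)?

I(X;Y) = H(X) + H(Y) - H(X,Y)
I(X;Y) = 2.6689 + 3.2806 - 4.9728 = 0.9767 bits


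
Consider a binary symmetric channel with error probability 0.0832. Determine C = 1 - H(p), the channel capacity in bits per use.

For BSC with error probability p:
C = 1 - H(p) where H(p) is binary entropy
H(0.0832) = -0.0832 × log₂(0.0832) - 0.9168 × log₂(0.9168)
H(p) = 0.4134
C = 1 - 0.4134 = 0.5866 bits/use


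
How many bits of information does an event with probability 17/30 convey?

Information content I(x) = -log₂(p(x))
I = -log₂(17/30) = -log₂(0.5667)
I = 0.8194 bits


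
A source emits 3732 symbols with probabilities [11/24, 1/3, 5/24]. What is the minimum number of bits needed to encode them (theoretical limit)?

Entropy H = 1.5157 bits/symbol
Minimum bits = H × n = 1.5157 × 3732
= 5656.42 bits


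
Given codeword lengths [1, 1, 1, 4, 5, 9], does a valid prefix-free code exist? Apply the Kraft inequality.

Kraft inequality: Σ 2^(-l_i) ≤ 1 for prefix-free code
Calculating: 2^(-1) + 2^(-1) + 2^(-1) + 2^(-4) + 2^(-5) + 2^(-9)
= 0.5 + 0.5 + 0.5 + 0.0625 + 0.03125 + 0.001953125
= 1.5957
Since 1.5957 > 1, prefix-free code does not exist


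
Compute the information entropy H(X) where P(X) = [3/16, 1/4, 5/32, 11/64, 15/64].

H(X) = -Σ p(x) log₂ p(x)
  -3/16 × log₂(3/16) = 0.4528
  -1/4 × log₂(1/4) = 0.5000
  -5/32 × log₂(5/32) = 0.4184
  -11/64 × log₂(11/64) = 0.4367
  -15/64 × log₂(15/64) = 0.4906
H(X) = 2.2985 bits


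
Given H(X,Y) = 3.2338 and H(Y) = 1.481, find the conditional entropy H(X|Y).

Chain rule: H(X,Y) = H(X|Y) + H(Y)
H(X|Y) = H(X,Y) - H(Y) = 3.2338 - 1.481 = 1.7528 bits


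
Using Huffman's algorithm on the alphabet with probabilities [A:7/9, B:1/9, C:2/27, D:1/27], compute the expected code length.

Huffman tree construction:
Combine smallest probabilities repeatedly
Resulting codes:
  A: 1 (length 1)
  B: 00 (length 2)
  C: 011 (length 3)
  D: 010 (length 3)
Average length = Σ p(s) × length(s) = 1.3333 bits


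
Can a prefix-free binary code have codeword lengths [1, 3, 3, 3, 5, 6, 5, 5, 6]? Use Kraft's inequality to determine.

Kraft inequality: Σ 2^(-l_i) ≤ 1 for prefix-free code
Calculating: 2^(-1) + 2^(-3) + 2^(-3) + 2^(-3) + 2^(-5) + 2^(-6) + 2^(-5) + 2^(-5) + 2^(-6)
= 0.5 + 0.125 + 0.125 + 0.125 + 0.03125 + 0.015625 + 0.03125 + 0.03125 + 0.015625
= 1.0000
Since 1.0000 ≤ 1, prefix-free code exists


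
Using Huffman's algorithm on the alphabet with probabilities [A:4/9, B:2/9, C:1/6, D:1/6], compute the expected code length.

Huffman tree construction:
Combine smallest probabilities repeatedly
Resulting codes:
  A: 0 (length 1)
  B: 10 (length 2)
  C: 110 (length 3)
  D: 111 (length 3)
Average length = Σ p(s) × length(s) = 1.8889 bits


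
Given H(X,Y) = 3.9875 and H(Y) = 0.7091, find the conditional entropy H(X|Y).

Chain rule: H(X,Y) = H(X|Y) + H(Y)
H(X|Y) = H(X,Y) - H(Y) = 3.9875 - 0.7091 = 3.2784 bits


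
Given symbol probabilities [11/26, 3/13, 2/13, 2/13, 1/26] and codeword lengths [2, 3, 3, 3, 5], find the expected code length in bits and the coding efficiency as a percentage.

Average length L = Σ p_i × l_i = 2.6538 bits
Entropy H = 2.0249 bits
Efficiency η = H/L × 100% = 76.30%


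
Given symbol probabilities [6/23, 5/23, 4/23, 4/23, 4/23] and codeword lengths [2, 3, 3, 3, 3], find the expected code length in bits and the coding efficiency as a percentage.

Average length L = Σ p_i × l_i = 2.7391 bits
Entropy H = 2.3010 bits
Efficiency η = H/L × 100% = 84.00%


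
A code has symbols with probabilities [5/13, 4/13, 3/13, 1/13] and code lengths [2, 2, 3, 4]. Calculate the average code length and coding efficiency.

Average length L = Σ p_i × l_i = 2.3846 bits
Entropy H = 1.8262 bits
Efficiency η = H/L × 100% = 76.58%


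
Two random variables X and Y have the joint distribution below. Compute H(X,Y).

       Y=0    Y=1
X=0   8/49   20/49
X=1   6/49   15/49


H(X,Y) = -Σ p(x,y) log₂ p(x,y)
  p(0,0)=8/49: -0.1633 × log₂(0.1633) = 0.4269
  p(0,1)=20/49: -0.4082 × log₂(0.4082) = 0.5277
  p(1,0)=6/49: -0.1224 × log₂(0.1224) = 0.3710
  p(1,1)=15/49: -0.3061 × log₂(0.3061) = 0.5228
H(X,Y) = 1.8483 bits


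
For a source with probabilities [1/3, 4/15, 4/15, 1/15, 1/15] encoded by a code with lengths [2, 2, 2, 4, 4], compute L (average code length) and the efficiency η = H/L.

Average length L = Σ p_i × l_i = 2.2667 bits
Entropy H = 2.0662 bits
Efficiency η = H/L × 100% = 91.16%


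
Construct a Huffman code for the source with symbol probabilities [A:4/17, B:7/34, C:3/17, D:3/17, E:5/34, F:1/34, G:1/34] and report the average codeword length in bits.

Huffman tree construction:
Combine smallest probabilities repeatedly
Resulting codes:
  A: 10 (length 2)
  B: 00 (length 2)
  C: 110 (length 3)
  D: 111 (length 3)
  E: 011 (length 3)
  F: 0100 (length 4)
  G: 0101 (length 4)
Average length = Σ p(s) × length(s) = 2.6176 bits


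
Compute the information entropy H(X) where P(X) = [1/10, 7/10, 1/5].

H(X) = -Σ p(x) log₂ p(x)
  -1/10 × log₂(1/10) = 0.3322
  -7/10 × log₂(7/10) = 0.3602
  -1/5 × log₂(1/5) = 0.4644
H(X) = 1.1568 bits


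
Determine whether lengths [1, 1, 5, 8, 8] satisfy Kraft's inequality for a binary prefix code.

Kraft inequality: Σ 2^(-l_i) ≤ 1 for prefix-free code
Calculating: 2^(-1) + 2^(-1) + 2^(-5) + 2^(-8) + 2^(-8)
= 0.5 + 0.5 + 0.03125 + 0.00390625 + 0.00390625
= 1.0391
Since 1.0391 > 1, prefix-free code does not exist


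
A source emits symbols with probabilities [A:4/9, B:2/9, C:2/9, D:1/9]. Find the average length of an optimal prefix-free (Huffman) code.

Huffman tree construction:
Combine smallest probabilities repeatedly
Resulting codes:
  A: 0 (length 1)
  B: 111 (length 3)
  C: 10 (length 2)
  D: 110 (length 3)
Average length = Σ p(s) × length(s) = 1.8889 bits


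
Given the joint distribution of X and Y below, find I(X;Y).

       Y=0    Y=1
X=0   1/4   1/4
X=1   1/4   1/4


H(X) = 1.0000, H(Y) = 1.0000, H(X,Y) = 2.0000
I(X;Y) = H(X) + H(Y) - H(X,Y) = 0.0000 bits


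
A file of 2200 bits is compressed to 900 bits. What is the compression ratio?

Compression ratio = Original / Compressed
= 2200 / 900 = 2.44:1


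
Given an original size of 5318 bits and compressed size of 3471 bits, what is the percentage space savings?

Space savings = (1 - Compressed/Original) × 100%
= (1 - 3471/5318) × 100%
= 34.73%


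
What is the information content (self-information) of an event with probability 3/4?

Information content I(x) = -log₂(p(x))
I = -log₂(3/4) = -log₂(0.7500)
I = 0.4150 bits


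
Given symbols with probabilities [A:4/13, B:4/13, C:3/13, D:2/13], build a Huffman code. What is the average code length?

Huffman tree construction:
Combine smallest probabilities repeatedly
Resulting codes:
  A: 10 (length 2)
  B: 11 (length 2)
  C: 01 (length 2)
  D: 00 (length 2)
Average length = Σ p(s) × length(s) = 2.0000 bits


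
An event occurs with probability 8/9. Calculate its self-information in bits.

Information content I(x) = -log₂(p(x))
I = -log₂(8/9) = -log₂(0.8889)
I = 0.1699 bits


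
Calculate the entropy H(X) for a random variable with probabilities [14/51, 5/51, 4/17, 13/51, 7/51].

H(X) = -Σ p(x) log₂ p(x)
  -14/51 × log₂(14/51) = 0.5120
  -5/51 × log₂(5/51) = 0.3285
  -4/17 × log₂(4/17) = 0.4912
  -13/51 × log₂(13/51) = 0.5027
  -7/51 × log₂(7/51) = 0.3932
H(X) = 2.2275 bits


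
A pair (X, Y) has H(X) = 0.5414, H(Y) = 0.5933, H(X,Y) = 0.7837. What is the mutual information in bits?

I(X;Y) = H(X) + H(Y) - H(X,Y)
I(X;Y) = 0.5414 + 0.5933 - 0.7837 = 0.351 bits


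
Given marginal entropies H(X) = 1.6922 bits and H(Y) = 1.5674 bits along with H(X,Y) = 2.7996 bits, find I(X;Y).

I(X;Y) = H(X) + H(Y) - H(X,Y)
I(X;Y) = 1.6922 + 1.5674 - 2.7996 = 0.46 bits


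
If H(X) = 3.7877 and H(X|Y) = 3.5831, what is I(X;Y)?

I(X;Y) = H(X) - H(X|Y)
I(X;Y) = 3.7877 - 3.5831 = 0.2046 bits


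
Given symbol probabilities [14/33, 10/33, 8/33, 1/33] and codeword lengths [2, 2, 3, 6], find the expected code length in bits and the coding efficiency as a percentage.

Average length L = Σ p_i × l_i = 2.3636 bits
Entropy H = 1.6952 bits
Efficiency η = H/L × 100% = 71.72%


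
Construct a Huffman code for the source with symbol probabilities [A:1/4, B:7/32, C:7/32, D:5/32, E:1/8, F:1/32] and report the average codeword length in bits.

Huffman tree construction:
Combine smallest probabilities repeatedly
Resulting codes:
  A: 10 (length 2)
  B: 00 (length 2)
  C: 01 (length 2)
  D: 110 (length 3)
  E: 1111 (length 4)
  F: 1110 (length 4)
Average length = Σ p(s) × length(s) = 2.4688 bits


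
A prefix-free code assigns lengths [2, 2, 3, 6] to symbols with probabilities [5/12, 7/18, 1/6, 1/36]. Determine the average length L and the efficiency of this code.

Average length L = Σ p_i × l_i = 2.2778 bits
Entropy H = 1.6306 bits
Efficiency η = H/L × 100% = 71.59%


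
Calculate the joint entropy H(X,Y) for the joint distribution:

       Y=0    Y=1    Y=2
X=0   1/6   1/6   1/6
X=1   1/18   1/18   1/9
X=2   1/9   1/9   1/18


H(X,Y) = -Σ p(x,y) log₂ p(x,y)
  p(0,0)=1/6: -0.1667 × log₂(0.1667) = 0.4308
  p(0,1)=1/6: -0.1667 × log₂(0.1667) = 0.4308
  p(0,2)=1/6: -0.1667 × log₂(0.1667) = 0.4308
  p(1,0)=1/18: -0.0556 × log₂(0.0556) = 0.2317
  p(1,1)=1/18: -0.0556 × log₂(0.0556) = 0.2317
  p(1,2)=1/9: -0.1111 × log₂(0.1111) = 0.3522
  p(2,0)=1/9: -0.1111 × log₂(0.1111) = 0.3522
  p(2,1)=1/9: -0.1111 × log₂(0.1111) = 0.3522
  p(2,2)=1/18: -0.0556 × log₂(0.0556) = 0.2317
H(X,Y) = 3.0441 bits


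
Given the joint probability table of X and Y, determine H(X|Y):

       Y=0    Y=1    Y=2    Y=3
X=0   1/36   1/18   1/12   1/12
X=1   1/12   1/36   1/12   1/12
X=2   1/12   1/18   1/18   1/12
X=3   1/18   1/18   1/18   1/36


H(X|Y) = Σ_y p(y) H(X|Y=y)
  p(Y=0) = 1/4, H(X|Y=0) = 1.8911
  p(Y=1) = 7/36, H(X|Y=1) = 1.9502
  p(Y=2) = 5/18, H(X|Y=2) = 1.9710
  p(Y=3) = 5/18, H(X|Y=3) = 1.8955
H(X|Y) = 0.2500×1.8911 + 0.1944×1.9502 + 0.2778×1.9710 + 0.2778×1.8955 = 1.9260 bits


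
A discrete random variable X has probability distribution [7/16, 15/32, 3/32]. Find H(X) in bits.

H(X) = -Σ p(x) log₂ p(x)
  -7/16 × log₂(7/16) = 0.5218
  -15/32 × log₂(15/32) = 0.5124
  -3/32 × log₂(3/32) = 0.3202
H(X) = 1.3543 bits


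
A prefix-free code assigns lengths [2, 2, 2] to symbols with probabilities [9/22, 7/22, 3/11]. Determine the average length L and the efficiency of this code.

Average length L = Σ p_i × l_i = 2.0000 bits
Entropy H = 1.5644 bits
Efficiency η = H/L × 100% = 78.22%


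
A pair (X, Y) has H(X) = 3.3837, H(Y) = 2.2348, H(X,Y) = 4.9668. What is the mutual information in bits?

I(X;Y) = H(X) + H(Y) - H(X,Y)
I(X;Y) = 3.3837 + 2.2348 - 4.9668 = 0.6517 bits


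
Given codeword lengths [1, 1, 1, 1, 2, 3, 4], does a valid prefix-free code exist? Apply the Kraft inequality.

Kraft inequality: Σ 2^(-l_i) ≤ 1 for prefix-free code
Calculating: 2^(-1) + 2^(-1) + 2^(-1) + 2^(-1) + 2^(-2) + 2^(-3) + 2^(-4)
= 0.5 + 0.5 + 0.5 + 0.5 + 0.25 + 0.125 + 0.0625
= 2.4375
Since 2.4375 > 1, prefix-free code does not exist


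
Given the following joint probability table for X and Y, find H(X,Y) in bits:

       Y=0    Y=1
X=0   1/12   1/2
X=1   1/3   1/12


H(X,Y) = -Σ p(x,y) log₂ p(x,y)
  p(0,0)=1/12: -0.0833 × log₂(0.0833) = 0.2987
  p(0,1)=1/2: -0.5000 × log₂(0.5000) = 0.5000
  p(1,0)=1/3: -0.3333 × log₂(0.3333) = 0.5283
  p(1,1)=1/12: -0.0833 × log₂(0.0833) = 0.2987
H(X,Y) = 1.6258 bits


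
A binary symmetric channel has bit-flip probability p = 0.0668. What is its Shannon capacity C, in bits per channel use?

For BSC with error probability p:
C = 1 - H(p) where H(p) is binary entropy
H(0.0668) = -0.0668 × log₂(0.0668) - 0.9332 × log₂(0.9332)
H(p) = 0.3539
C = 1 - 0.3539 = 0.6461 bits/use


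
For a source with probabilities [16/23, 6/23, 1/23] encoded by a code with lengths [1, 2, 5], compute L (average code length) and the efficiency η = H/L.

Average length L = Σ p_i × l_i = 1.4348 bits
Entropy H = 1.0666 bits
Efficiency η = H/L × 100% = 74.34%


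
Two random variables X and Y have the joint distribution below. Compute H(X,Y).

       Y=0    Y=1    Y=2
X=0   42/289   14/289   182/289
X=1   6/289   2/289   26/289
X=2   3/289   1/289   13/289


H(X,Y) = -Σ p(x,y) log₂ p(x,y)
  p(0,0)=42/289: -0.1453 × log₂(0.1453) = 0.4044
  p(0,1)=14/289: -0.0484 × log₂(0.0484) = 0.2116
  p(0,2)=182/289: -0.6298 × log₂(0.6298) = 0.4201
  p(1,0)=6/289: -0.0208 × log₂(0.0208) = 0.1161
  p(1,1)=2/289: -0.0069 × log₂(0.0069) = 0.0497
  p(1,2)=26/289: -0.0900 × log₂(0.0900) = 0.3126
  p(2,0)=3/289: -0.0104 × log₂(0.0104) = 0.0684
  p(2,1)=1/289: -0.0035 × log₂(0.0035) = 0.0283
  p(2,2)=13/289: -0.0450 × log₂(0.0450) = 0.2013
H(X,Y) = 1.8124 bits


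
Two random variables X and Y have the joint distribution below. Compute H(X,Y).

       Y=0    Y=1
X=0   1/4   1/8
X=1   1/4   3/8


H(X,Y) = -Σ p(x,y) log₂ p(x,y)
  p(0,0)=1/4: -0.2500 × log₂(0.2500) = 0.5000
  p(0,1)=1/8: -0.1250 × log₂(0.1250) = 0.3750
  p(1,0)=1/4: -0.2500 × log₂(0.2500) = 0.5000
  p(1,1)=3/8: -0.3750 × log₂(0.3750) = 0.5306
H(X,Y) = 1.9056 bits


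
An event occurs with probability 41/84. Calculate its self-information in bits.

Information content I(x) = -log₂(p(x))
I = -log₂(41/84) = -log₂(0.4881)
I = 1.0348 bits


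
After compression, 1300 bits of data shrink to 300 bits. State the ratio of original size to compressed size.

Compression ratio = Original / Compressed
= 1300 / 300 = 4.33:1


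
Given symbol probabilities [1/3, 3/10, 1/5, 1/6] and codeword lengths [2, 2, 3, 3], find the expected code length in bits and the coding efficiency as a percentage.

Average length L = Σ p_i × l_i = 2.3667 bits
Entropy H = 1.9446 bits
Efficiency η = H/L × 100% = 82.17%


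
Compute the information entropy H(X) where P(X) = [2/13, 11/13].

H(X) = -Σ p(x) log₂ p(x)
  -2/13 × log₂(2/13) = 0.4155
  -11/13 × log₂(11/13) = 0.2039
H(X) = 0.6194 bits


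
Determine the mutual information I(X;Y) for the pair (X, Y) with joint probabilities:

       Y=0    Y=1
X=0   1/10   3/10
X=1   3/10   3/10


H(X) = 0.9710, H(Y) = 0.9710, H(X,Y) = 1.8955
I(X;Y) = H(X) + H(Y) - H(X,Y) = 0.0464 bits


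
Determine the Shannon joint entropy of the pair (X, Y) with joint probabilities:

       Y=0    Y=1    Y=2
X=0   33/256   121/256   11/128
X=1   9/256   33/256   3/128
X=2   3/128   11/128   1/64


H(X,Y) = -Σ p(x,y) log₂ p(x,y)
  p(0,0)=33/256: -0.1289 × log₂(0.1289) = 0.3810
  p(0,1)=121/256: -0.4727 × log₂(0.4727) = 0.5110
  p(0,2)=11/128: -0.0859 × log₂(0.0859) = 0.3043
  p(1,0)=9/256: -0.0352 × log₂(0.0352) = 0.1698
  p(1,1)=33/256: -0.1289 × log₂(0.1289) = 0.3810
  p(1,2)=3/128: -0.0234 × log₂(0.0234) = 0.1269
  p(2,0)=3/128: -0.0234 × log₂(0.0234) = 0.1269
  p(2,1)=11/128: -0.0859 × log₂(0.0859) = 0.3043
  p(2,2)=1/64: -0.0156 × log₂(0.0156) = 0.0938
H(X,Y) = 2.3989 bits


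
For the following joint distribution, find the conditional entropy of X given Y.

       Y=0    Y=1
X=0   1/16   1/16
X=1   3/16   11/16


H(X|Y) = Σ_y p(y) H(X|Y=y)
  p(Y=0) = 1/4, H(X|Y=0) = 0.8113
  p(Y=1) = 3/4, H(X|Y=1) = 0.4138
H(X|Y) = 0.2500×0.8113 + 0.7500×0.4138 = 0.5132 bits


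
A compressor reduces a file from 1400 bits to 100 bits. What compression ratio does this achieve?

Compression ratio = Original / Compressed
= 1400 / 100 = 14.00:1


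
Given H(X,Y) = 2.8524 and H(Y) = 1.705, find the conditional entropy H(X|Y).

Chain rule: H(X,Y) = H(X|Y) + H(Y)
H(X|Y) = H(X,Y) - H(Y) = 2.8524 - 1.705 = 1.1474 bits


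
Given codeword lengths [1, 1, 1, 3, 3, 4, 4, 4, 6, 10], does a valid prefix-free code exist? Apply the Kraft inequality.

Kraft inequality: Σ 2^(-l_i) ≤ 1 for prefix-free code
Calculating: 2^(-1) + 2^(-1) + 2^(-1) + 2^(-3) + 2^(-3) + 2^(-4) + 2^(-4) + 2^(-4) + 2^(-6) + 2^(-10)
= 0.5 + 0.5 + 0.5 + 0.125 + 0.125 + 0.0625 + 0.0625 + 0.0625 + 0.015625 + 0.0009765625
= 1.9541
Since 1.9541 > 1, prefix-free code does not exist


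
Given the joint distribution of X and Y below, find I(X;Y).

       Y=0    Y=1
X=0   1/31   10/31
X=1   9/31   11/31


H(X) = 0.9383, H(Y) = 0.9072, H(X,Y) = 1.7348
I(X;Y) = H(X) + H(Y) - H(X,Y) = 0.1107 bits


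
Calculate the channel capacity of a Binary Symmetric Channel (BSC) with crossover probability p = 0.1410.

For BSC with error probability p:
C = 1 - H(p) where H(p) is binary entropy
H(0.1410) = -0.1410 × log₂(0.1410) - 0.8590 × log₂(0.8590)
H(p) = 0.5869
C = 1 - 0.5869 = 0.4131 bits/use


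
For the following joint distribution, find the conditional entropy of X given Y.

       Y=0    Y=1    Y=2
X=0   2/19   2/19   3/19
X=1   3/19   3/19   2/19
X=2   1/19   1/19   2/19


H(X|Y) = Σ_y p(y) H(X|Y=y)
  p(Y=0) = 6/19, H(X|Y=0) = 1.4591
  p(Y=1) = 6/19, H(X|Y=1) = 1.4591
  p(Y=2) = 7/19, H(X|Y=2) = 1.5567
H(X|Y) = 0.3158×1.4591 + 0.3158×1.4591 + 0.3684×1.5567 = 1.4951 bits


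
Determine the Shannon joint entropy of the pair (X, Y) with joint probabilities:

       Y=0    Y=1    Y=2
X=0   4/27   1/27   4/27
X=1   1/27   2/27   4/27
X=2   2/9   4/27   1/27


H(X,Y) = -Σ p(x,y) log₂ p(x,y)
  p(0,0)=4/27: -0.1481 × log₂(0.1481) = 0.4081
  p(0,1)=1/27: -0.0370 × log₂(0.0370) = 0.1761
  p(0,2)=4/27: -0.1481 × log₂(0.1481) = 0.4081
  p(1,0)=1/27: -0.0370 × log₂(0.0370) = 0.1761
  p(1,1)=2/27: -0.0741 × log₂(0.0741) = 0.2781
  p(1,2)=4/27: -0.1481 × log₂(0.1481) = 0.4081
  p(2,0)=2/9: -0.2222 × log₂(0.2222) = 0.4822
  p(2,1)=4/27: -0.1481 × log₂(0.1481) = 0.4081
  p(2,2)=1/27: -0.0370 × log₂(0.0370) = 0.1761
H(X,Y) = 2.9212 bits


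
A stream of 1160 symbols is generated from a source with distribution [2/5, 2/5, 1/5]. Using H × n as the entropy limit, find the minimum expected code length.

Entropy H = 1.5219 bits/symbol
Minimum bits = H × n = 1.5219 × 1160
= 1765.44 bits


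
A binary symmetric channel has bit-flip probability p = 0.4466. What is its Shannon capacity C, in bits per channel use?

For BSC with error probability p:
C = 1 - H(p) where H(p) is binary entropy
H(0.4466) = -0.4466 × log₂(0.4466) - 0.5534 × log₂(0.5534)
H(p) = 0.9918
C = 1 - 0.9918 = 0.0082 bits/use
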